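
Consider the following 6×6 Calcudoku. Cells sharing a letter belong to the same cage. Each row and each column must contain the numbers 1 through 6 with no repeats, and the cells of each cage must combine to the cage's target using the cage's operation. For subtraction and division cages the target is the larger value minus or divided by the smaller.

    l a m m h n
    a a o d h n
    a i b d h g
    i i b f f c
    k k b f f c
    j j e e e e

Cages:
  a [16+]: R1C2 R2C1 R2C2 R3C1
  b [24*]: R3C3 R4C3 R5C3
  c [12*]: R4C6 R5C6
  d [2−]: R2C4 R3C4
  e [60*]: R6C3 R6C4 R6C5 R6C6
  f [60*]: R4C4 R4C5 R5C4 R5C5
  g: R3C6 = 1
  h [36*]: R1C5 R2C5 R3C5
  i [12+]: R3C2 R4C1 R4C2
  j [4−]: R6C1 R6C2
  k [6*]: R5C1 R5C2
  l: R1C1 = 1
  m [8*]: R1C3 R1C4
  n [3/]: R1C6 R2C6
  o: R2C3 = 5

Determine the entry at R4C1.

L is a freebie; hence R1C1 = 1.
Cage o is given, so R2C3 = 5.
Cage g is a single given cell, which forces R3C6 = 1.
In row 1, 5 can only go at R1C2, so R1C2 = 5.
In row 1, 3 can only go at R1C5, so R1C5 = 3.
The only place for 6 in row 1 is R1C6.
Column 6 already has 6, which forces R2C6 = 2.
Row 2 now contains 2, so R2C5 = 6.
Cage h has product 36, which forces R3C5 = 2.
In row 3, 5 can only go at R3C4, so R3C4 = 5.
The two cells of cage d must have difference 2, so R2C4 = 3.
Row 2 now contains 3, leaving R2C1 = 4.
Cage a has sum 16, so R2C2 = 1.
The 4 cells of cage a must have sum 16, which forces R3C1 = 6.
Cage j needs two cells with difference 4, leaving R6C1 = 2.
Cage j's pair has difference 4, which forces R6C2 = 6.
Cage i has sum 12, so R4C1 = 5.
5 is placed in row 4; hence R4C5 = 1.
Column 1 already has 2, so R5C1 = 3.
Cage k's pair has product 6; hence R5C2 = 2.
Row 5 already has 2, leaving R5C4 = 6.
Column 5 now contains 1; hence R5C5 = 5.
3 is placed in row 5, so R5C6 = 4.
Column 5 already has 5, leaving R6C5 = 4.
Cage b needs product 24; hence R3C3 = 4.
Cage b has product 24, leaving R4C3 = 6.
Column 4 already has 6, leaving R4C4 = 2.
4 is placed in column 6, leaving R4C6 = 3.
Row 5 already has 4; hence R5C3 = 1.
Cage e has product 60, leaving R6C3 = 3.
Row 6 now contains 4, which forces R6C4 = 1.
Cage e has product 60, which forces R6C6 = 5.
Column 3 now contains 4, leaving R1C3 = 2.
2 is placed in column 4; hence R1C4 = 4.
Row 3 now contains 4, which forces R3C2 = 3.
Row 4 already has 3, so R4C2 = 4.
The full grid is 1 5 2 4 3 6 / 4 1 5 3 6 2 / 6 3 4 5 2 1 / 5 4 6 2 1 3 / 3 2 1 6 5 4 / 2 6 3 1 4 5.

5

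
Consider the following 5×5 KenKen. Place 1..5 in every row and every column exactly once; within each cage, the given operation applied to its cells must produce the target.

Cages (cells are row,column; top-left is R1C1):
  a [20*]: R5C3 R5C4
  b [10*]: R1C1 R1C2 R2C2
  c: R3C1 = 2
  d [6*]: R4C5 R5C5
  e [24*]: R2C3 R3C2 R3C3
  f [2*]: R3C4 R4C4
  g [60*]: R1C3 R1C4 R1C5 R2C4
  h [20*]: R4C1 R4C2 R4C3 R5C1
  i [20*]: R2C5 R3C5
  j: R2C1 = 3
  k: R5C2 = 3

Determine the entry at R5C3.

5

Cage j is given, so R2C1 = 3.
C is a freebie, leaving R3C1 = 2.
2 is placed in row 3, leaving R3C4 = 1.
Column 4 now contains 1, so R4C4 = 2.
Row 4 now contains 2, so R4C5 = 3.
Column 1 now contains 2, which forces R5C1 = 1.
K is a freebie, so R5C2 = 3.
3 is placed in column 5; hence R5C5 = 2.
1 is placed in column 1, so R1C1 = 5.
The 3 cells of cage e must have product 24, which forces R2C3 = 2.
Column 2 now contains 3; hence R3C2 = 4.
Cage e has product 24, which forces R3C3 = 3.
Row 3 now contains 4; hence R3C5 = 5.
Column 1 already has 5, so R4C1 = 4.
The 3 cells of cage b must have product 10, so R1C2 = 2.
Cage g needs product 60; hence R1C4 = 3.
Row 2 now contains 2, leaving R2C2 = 1.
Cage g has product 60; hence R2C4 = 5.
5 is placed in column 5; hence R2C5 = 4.
1 is placed in column 2, leaving R4C2 = 5.
Row 4 now contains 5, leaving R4C3 = 1.
5 is placed in column 4, so R5C4 = 4.
1 is placed in column 3, so R1C3 = 4.
Column 5 now contains 4, which forces R1C5 = 1.
4 is placed in row 5; hence R5C3 = 5.
Filled in: 5 2 4 3 1 / 3 1 2 5 4 / 2 4 3 1 5 / 4 5 1 2 3 / 1 3 5 4 2.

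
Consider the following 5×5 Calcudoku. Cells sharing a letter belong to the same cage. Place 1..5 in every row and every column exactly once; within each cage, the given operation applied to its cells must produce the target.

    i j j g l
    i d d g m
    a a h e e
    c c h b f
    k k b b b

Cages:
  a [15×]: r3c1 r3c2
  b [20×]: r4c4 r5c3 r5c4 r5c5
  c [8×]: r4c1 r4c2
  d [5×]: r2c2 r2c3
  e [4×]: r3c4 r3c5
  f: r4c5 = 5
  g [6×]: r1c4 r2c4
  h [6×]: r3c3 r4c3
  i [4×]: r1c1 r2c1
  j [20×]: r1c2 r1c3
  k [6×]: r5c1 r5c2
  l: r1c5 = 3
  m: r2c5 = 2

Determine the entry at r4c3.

L is a freebie, which forces r1c5 = 3.
M is a freebie; hence r2c5 = 2.
F is a freebie, which forces r4c5 = 5.
Row 1 already has 3, leaving r1c4 = 2.
2 is placed in row 2, which forces r2c4 = 3.
2 is placed in column 4, which forces r4c4 = 1.
Column 4 already has 1; hence r3c4 = 4.
Cage e needs two cells with product 4, leaving r3c5 = 1.
Column 4 now contains 4; hence r5c4 = 5.
Column 5 already has 1, leaving r5c5 = 4.
Row 5 already has 4, which forces r5c3 = 1.
The two cells of cage d must have product 5, so r2c2 = 1.
Column 3 already has 1, so r2c3 = 5.
The two cells of cage i must have product 4, leaving r1c1 = 1.
The two cells of cage j must have product 20, so r1c2 = 5.
Column 3 already has 5, leaving r1c3 = 4.
Row 2 now contains 1, leaving r2c1 = 4.
Column 2 now contains 5, which forces r3c2 = 3.
Row 3 now contains 3, which forces r3c3 = 2.
Column 1 already has 4, which forces r4c1 = 2.
2 is placed in row 4; hence r4c2 = 4.
Column 3 now contains 2; hence r4c3 = 3.
2 is placed in column 1; hence r5c1 = 3.
Column 2 now contains 3, so r5c2 = 2.
Row 3 now contains 3, leaving r3c1 = 5.
Filled in: 1 5 4 2 3 / 4 1 5 3 2 / 5 3 2 4 1 / 2 4 3 1 5 / 3 2 1 5 4.

3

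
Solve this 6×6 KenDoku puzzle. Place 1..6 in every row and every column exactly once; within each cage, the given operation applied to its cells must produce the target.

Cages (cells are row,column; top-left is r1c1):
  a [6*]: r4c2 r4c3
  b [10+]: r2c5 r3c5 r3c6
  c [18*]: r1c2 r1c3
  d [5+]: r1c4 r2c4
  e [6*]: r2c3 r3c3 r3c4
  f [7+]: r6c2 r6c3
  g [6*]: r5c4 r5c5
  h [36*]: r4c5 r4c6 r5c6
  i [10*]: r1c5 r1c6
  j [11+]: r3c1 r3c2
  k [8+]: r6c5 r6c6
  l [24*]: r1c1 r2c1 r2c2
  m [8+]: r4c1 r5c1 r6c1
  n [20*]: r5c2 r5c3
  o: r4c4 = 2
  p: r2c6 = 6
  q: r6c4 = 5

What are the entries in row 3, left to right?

Cage p is given, which forces r2c6 = 6.
Cage o is a single given cell, so r4c4 = 2.
Cage q is a single given cell; hence r6c4 = 5.
Cage k's pair has sum 8, leaving r6c5 = 6.
The two cells of cage k must have sum 8, so r6c6 = 2.
Cage i needs two cells with product 10, leaving r1c5 = 2.
Column 6 now contains 2; hence r1c6 = 5.
6 is placed in column 5, which forces r4c5 = 3.
The 3 cells of cage h must have product 36, leaving r4c6 = 4.
Column 5 now contains 2, so r5c5 = 1.
Column 6 now contains 2, leaving r5c6 = 3.
Column 6 now contains 3, which forces r3c6 = 1.
Row 5 now contains 3; hence r5c4 = 6.
The 3 cells of cage e must have product 6, leaving r2c3 = 1.
Row 2 already has 1, which forces r2c4 = 4.
Row 2 now contains 4, which forces r2c5 = 5.
Cage e has product 6, which forces r3c3 = 2.
Row 3 now contains 1, leaving r3c4 = 3.
Column 5 already has 5; hence r3c5 = 4.
Column 3 now contains 1, which forces r4c3 = 6.
Cage l needs product 24; hence r1c1 = 4.
Cage c needs two cells with product 18, which forces r1c2 = 6.
Column 3 already has 6, which forces r1c3 = 3.
Column 4 now contains 4, so r1c4 = 1.
Column 2 now contains 6, which forces r3c2 = 5.
6 is placed in row 4, which forces r4c2 = 1.
4 is placed in column 1, which forces r5c1 = 2.
5 is placed in column 2, leaving r5c2 = 4.
Row 5 now contains 4, which forces r5c3 = 5.
4 is placed in column 2; hence r6c2 = 3.
Column 3 already has 3, leaving r6c3 = 4.
Column 1 already has 2, leaving r2c1 = 3.
Column 2 now contains 3; hence r2c2 = 2.
Row 3 already has 5, leaving r3c1 = 6.
Row 4 already has 1, so r4c1 = 5.
3 is placed in row 6, which forces r6c1 = 1.
The full grid is 4 6 3 1 2 5 / 3 2 1 4 5 6 / 6 5 2 3 4 1 / 5 1 6 2 3 4 / 2 4 5 6 1 3 / 1 3 4 5 6 2.

6 5 2 3 4 1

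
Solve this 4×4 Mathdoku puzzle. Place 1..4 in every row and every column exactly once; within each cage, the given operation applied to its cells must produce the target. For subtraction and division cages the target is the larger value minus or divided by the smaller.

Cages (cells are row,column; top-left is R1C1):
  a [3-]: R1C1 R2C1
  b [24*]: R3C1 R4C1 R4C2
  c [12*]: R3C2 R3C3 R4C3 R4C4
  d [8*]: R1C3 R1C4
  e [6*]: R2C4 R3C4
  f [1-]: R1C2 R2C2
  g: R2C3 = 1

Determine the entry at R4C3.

3

G is a freebie, which forces R2C3 = 1.
The two cells of cage a must have difference 3, leaving R1C1 = 1.
Row 2 already has 1; hence R2C1 = 4.
Cage b has product 24, which forces R4C2 = 4.
Row 1 needs a 3, and only R1C2 is open for it.
3 is placed in column 2, so R2C2 = 2.
2 is placed in row 2, which forces R2C4 = 3.
2 is placed in column 2; hence R3C2 = 1.
Column 4 already has 3; hence R3C4 = 2.
Column 4 already has 2, leaving R4C4 = 1.
Cage d needs two cells with product 8, so R1C3 = 2.
Column 4 already has 2; hence R1C4 = 4.
Row 3 already has 2; hence R3C1 = 3.
Cage c needs product 12, so R3C3 = 4.
The 3 cells of cage b must have product 24, leaving R4C1 = 2.
Cage c has product 12, which forces R4C3 = 3.
Completed grid: 1 3 2 4 / 4 2 1 3 / 3 1 4 2 / 2 4 3 1.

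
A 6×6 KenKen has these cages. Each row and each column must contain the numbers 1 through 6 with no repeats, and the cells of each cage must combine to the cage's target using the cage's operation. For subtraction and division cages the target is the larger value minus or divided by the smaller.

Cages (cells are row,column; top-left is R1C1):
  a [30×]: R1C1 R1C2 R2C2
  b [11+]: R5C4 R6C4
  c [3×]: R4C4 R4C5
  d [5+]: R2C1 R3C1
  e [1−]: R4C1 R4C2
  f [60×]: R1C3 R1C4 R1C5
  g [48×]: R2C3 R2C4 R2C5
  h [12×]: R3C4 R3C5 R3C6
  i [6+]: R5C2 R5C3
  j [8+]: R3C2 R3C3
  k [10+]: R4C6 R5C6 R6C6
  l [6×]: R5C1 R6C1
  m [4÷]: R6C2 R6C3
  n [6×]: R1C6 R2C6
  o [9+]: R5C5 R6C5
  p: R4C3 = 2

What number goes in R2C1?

1

Cage p is given; hence R4C3 = 2.
In row 2, 5 can only go at R2C2, so R2C2 = 5.
Row 3 needs a 5, and only R3C3 is open for it.
Cage j needs two cells with sum 8; hence R3C2 = 3.
The two cells of cage i must have sum 6, so R5C2 = 2.
5 is placed in column 3; hence R5C3 = 4.
4 is placed in column 3, leaving R6C3 = 1.
4 is placed in column 3; hence R2C3 = 6.
Row 6 now contains 1, so R6C2 = 4.
6 is placed in column 3, which forces R1C3 = 3.
Cage e needs two cells with difference 1, leaving R4C1 = 5.
4 is placed in column 2; hence R4C2 = 6.
The 3 cells of cage a must have product 30; hence R1C1 = 6.
Column 2 now contains 6, which forces R1C2 = 1.
6 is placed in row 1, leaving R1C6 = 2.
Column 1 already has 6, leaving R6C1 = 2.
The two cells of cage n must have product 6; hence R2C6 = 3.
The two cells of cage l must have product 6, which forces R5C1 = 3.
3 is placed in row 5; hence R5C5 = 6.
Row 5 now contains 6, which forces R5C6 = 1.
Column 5 already has 6, so R6C5 = 3.
1 is placed in column 6, which forces R3C6 = 6.
Cage c's pair has product 3, so R4C4 = 3.
Column 5 already has 3, which forces R4C5 = 1.
1 is placed in column 6, leaving R4C6 = 4.
Row 5 now contains 6; hence R5C4 = 5.
Cage b's pair has sum 11, which forces R6C4 = 6.
Cage k has sum 10; hence R6C6 = 5.
5 is placed in column 4, which forces R1C4 = 4.
Cage f needs product 60, which forces R1C5 = 5.
Column 4 now contains 4; hence R2C4 = 2.
2 is placed in row 2, which forces R2C5 = 4.
Cage h needs product 12; hence R3C4 = 1.
1 is placed in column 5, so R3C5 = 2.
Row 2 already has 4, leaving R2C1 = 1.
1 is placed in row 3; hence R3C1 = 4.
Filled in: 6 1 3 4 5 2 / 1 5 6 2 4 3 / 4 3 5 1 2 6 / 5 6 2 3 1 4 / 3 2 4 5 6 1 / 2 4 1 6 3 5.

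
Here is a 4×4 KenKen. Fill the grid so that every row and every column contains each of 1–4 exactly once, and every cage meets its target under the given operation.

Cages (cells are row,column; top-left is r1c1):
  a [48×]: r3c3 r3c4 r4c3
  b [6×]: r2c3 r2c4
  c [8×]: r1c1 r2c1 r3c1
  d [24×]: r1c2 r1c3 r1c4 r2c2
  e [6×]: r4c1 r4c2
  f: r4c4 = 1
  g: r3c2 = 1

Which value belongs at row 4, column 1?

3

G is a freebie, so r3c2 = 1.
Cage a needs product 48, leaving r3c3 = 3.
Cage a needs product 48; hence r3c4 = 4.
Cage a needs product 48; hence r4c3 = 4.
Cage f is given, which forces r4c4 = 1.
Cage d needs product 24; hence r1c3 = 1.
Column 3 now contains 3, so r2c3 = 2.
Cage b's pair has product 6, which forces r2c4 = 3.
Row 3 now contains 4, which forces r3c1 = 2.
2 is placed in column 1, so r4c1 = 3.
Row 4 already has 3, leaving r4c2 = 2.
Row 1 now contains 1, which forces r1c1 = 4.
Cage d has product 24, leaving r1c2 = 3.
3 is placed in column 4, leaving r1c4 = 2.
The 3 cells of cage c must have product 8; hence r2c1 = 1.
Row 2 now contains 3, leaving r2c2 = 4.
Completed grid: 4 3 1 2 / 1 4 2 3 / 2 1 3 4 / 3 2 4 1.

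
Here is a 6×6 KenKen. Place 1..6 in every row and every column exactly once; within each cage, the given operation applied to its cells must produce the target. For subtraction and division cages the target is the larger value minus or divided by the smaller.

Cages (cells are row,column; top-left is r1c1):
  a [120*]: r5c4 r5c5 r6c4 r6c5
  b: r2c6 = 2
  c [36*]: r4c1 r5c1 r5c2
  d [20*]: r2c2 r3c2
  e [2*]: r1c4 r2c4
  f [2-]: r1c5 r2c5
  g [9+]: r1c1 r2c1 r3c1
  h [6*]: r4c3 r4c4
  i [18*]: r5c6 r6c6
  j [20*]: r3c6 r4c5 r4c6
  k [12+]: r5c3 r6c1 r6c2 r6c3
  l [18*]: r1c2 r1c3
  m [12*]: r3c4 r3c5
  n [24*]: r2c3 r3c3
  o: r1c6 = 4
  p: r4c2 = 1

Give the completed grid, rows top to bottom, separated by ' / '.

O is a freebie, leaving r1c6 = 4.
Cage b is a single given cell, leaving r2c6 = 2.
Cage p is a single given cell, leaving r4c2 = 1.
Row 4 now contains 1; hence r4c6 = 5.
Cage e's pair has product 2, so r1c4 = 2.
Row 2 already has 2, which forces r2c4 = 1.
5 is placed in column 6; hence r3c6 = 1.
2 is placed in column 4, which forces r4c4 = 3.
Cage j needs product 20, leaving r4c5 = 4.
3 is placed in row 4, so r4c3 = 2.
Row 4 now contains 2, which forces r4c1 = 6.
The only place for 5 in row 1 is r1c5.
Column 5 already has 5, which forces r2c5 = 3.
Column 5 already has 3; hence r3c5 = 2.
Cage g needs sum 9; hence r1c1 = 1.
Cage g has sum 9, which forces r2c1 = 5.
Row 2 already has 5, so r2c2 = 4.
4 is placed in row 2; hence r2c3 = 6.
Cage g needs sum 9; hence r3c1 = 3.
Column 2 already has 4, leaving r3c2 = 5.
Column 3 now contains 6, so r3c3 = 4.
The two cells of cage m must have product 12, so r3c4 = 6.
3 is placed in column 1, which forces r5c1 = 2.
Column 1 now contains 2, leaving r6c1 = 4.
4 is placed in row 6, which forces r6c4 = 5.
The two cells of cage l must have product 18; hence r1c2 = 6.
Column 3 now contains 6; hence r1c3 = 3.
Cage c has product 36, leaving r5c2 = 3.
Cage k needs sum 12, which forces r5c3 = 5.
5 is placed in column 4; hence r5c4 = 4.
3 is placed in row 5, leaving r5c6 = 6.
Cage k needs sum 12, which forces r6c2 = 2.
Cage k has sum 12, which forces r6c3 = 1.
Row 6 already has 1, so r6c5 = 6.
Column 6 already has 6, which forces r6c6 = 3.
Row 5 already has 6, which forces r5c5 = 1.

1 6 3 2 5 4 / 5 4 6 1 3 2 / 3 5 4 6 2 1 / 6 1 2 3 4 5 / 2 3 5 4 1 6 / 4 2 1 5 6 3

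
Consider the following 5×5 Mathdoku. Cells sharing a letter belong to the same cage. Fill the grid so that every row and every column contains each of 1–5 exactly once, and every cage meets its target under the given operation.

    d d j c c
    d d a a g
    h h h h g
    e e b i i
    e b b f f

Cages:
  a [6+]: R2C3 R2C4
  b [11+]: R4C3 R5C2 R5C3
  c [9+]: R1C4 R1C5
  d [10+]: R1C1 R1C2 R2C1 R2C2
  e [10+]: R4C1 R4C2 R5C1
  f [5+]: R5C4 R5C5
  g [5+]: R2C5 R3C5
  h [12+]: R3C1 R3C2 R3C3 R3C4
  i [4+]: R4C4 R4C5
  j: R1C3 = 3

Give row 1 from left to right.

J is a freebie; hence R1C3 = 3.
In row 3, 3 can only go at R3C5, so R3C5 = 3.
Cage g's pair has sum 5, so R2C5 = 2.
Cage i needs two cells with sum 4, so R4C4 = 3.
3 is placed in column 5, leaving R4C5 = 1.
1 is placed in column 5, leaving R5C5 = 4.
The two cells of cage c must have sum 9, leaving R1C4 = 4.
4 is placed in column 5, which forces R1C5 = 5.
4 is placed in row 5; hence R5C4 = 1.
Cage a needs two cells with sum 6, so R2C3 = 1.
Column 4 already has 1; hence R2C4 = 5.
Column 4 already has 5, which forces R3C4 = 2.
Cage b needs sum 11; hence R4C3 = 4.
Row 5 already has 1, which forces R5C1 = 3.
3 is placed in column 1, leaving R2C1 = 4.
Cage d needs sum 10, which forces R2C2 = 3.
Column 1 already has 4; hence R3C1 = 1.
Row 3 already has 1; hence R3C2 = 4.
Column 3 already has 4; hence R3C3 = 5.
5 is placed in column 3, which forces R5C3 = 2.
Column 1 already has 1, so R1C1 = 2.
Cage d has sum 10, so R1C2 = 1.
2 is placed in column 1, which forces R4C1 = 5.
Row 4 now contains 5, leaving R4C2 = 2.
2 is placed in row 5; hence R5C2 = 5.
The full grid is 2 1 3 4 5 / 4 3 1 5 2 / 1 4 5 2 3 / 5 2 4 3 1 / 3 5 2 1 4.

2 1 3 4 5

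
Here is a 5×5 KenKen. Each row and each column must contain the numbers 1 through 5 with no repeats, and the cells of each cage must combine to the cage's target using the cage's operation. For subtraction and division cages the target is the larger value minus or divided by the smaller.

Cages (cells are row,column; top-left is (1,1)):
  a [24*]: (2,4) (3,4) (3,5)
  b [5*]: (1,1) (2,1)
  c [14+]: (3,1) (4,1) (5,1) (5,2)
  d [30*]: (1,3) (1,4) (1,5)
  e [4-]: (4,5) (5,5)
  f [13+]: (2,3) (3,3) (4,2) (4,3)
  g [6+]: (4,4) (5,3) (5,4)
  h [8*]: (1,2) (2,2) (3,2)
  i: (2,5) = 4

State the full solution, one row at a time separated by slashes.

1 4 2 5 3 / 5 2 1 3 4 / 3 1 5 4 2 / 2 3 4 1 5 / 4 5 3 2 1

Cage i is given, leaving (2,5) = 4.
The 3 cells of cage a must have product 24; hence (3,4) = 4.
Cage h needs product 8, which forces (1,2) = 4.
Row 1 needs a 1, and only (1,1) is open for it.
Column 1 now contains 1, leaving (2,1) = 5.
Cage c has sum 14; hence (5,2) = 5.
Row 5 already has 5; hence (5,5) = 1.
The 3 cells of cage g must have sum 6, so (4,4) = 1.
1 is placed in column 5, which forces (4,5) = 5.
The 4 cells of cage f must have sum 13, which forces (3,3) = 5.
Cage d has product 30, which forces (1,4) = 5.
In row 3, 1 can only go at (3,2), so (3,2) = 1.
Column 2 already has 1; hence (2,2) = 2.
Row 2 already has 2, so (2,4) = 3.
2 is placed in column 2, leaving (4,2) = 3.
3 is placed in column 4, leaving (5,4) = 2.
Row 2 already has 3, so (2,3) = 1.
Cage a has product 24, leaving (3,5) = 2.
Cage f needs sum 13, which forces (4,3) = 4.
2 is placed in row 5, which forces (5,3) = 3.
Column 3 already has 3; hence (1,3) = 2.
Column 5 already has 2, which forces (1,5) = 3.
Row 3 already has 2, which forces (3,1) = 3.
Row 4 now contains 4, so (4,1) = 2.
Row 5 already has 3, leaving (5,1) = 4.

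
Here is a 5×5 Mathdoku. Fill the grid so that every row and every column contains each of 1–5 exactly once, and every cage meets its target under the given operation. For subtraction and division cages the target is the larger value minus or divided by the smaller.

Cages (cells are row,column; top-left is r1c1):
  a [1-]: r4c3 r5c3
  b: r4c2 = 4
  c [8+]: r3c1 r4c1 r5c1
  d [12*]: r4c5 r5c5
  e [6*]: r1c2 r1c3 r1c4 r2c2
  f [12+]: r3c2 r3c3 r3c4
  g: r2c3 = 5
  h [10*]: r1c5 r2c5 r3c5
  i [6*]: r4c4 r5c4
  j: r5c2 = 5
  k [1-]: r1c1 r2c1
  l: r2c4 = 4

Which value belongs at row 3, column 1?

Cage e needs product 6, so r2c2 = 1.
Cage g is given, so r2c3 = 5.
L is a freebie; hence r2c4 = 4.
5 is placed in row 2, leaving r2c5 = 2.
Cage b is given, leaving r4c2 = 4.
Row 4 now contains 4; hence r4c5 = 3.
Cage j is given, so r5c2 = 5.
Column 5 already has 3; hence r5c5 = 4.
Row 2 already has 2, which forces r2c1 = 3.
5 is placed in column 2, so r3c2 = 3.
The 3 cells of cage f must have sum 12, leaving r3c3 = 4.
Cage f needs sum 12, leaving r3c4 = 5.
Row 3 already has 5; hence r3c5 = 1.
Row 4 now contains 3, so r4c4 = 2.
Cage i needs two cells with product 6, which forces r5c4 = 3.
3 is placed in column 2; hence r1c2 = 2.
The 4 cells of cage e must have product 6, leaving r1c3 = 3.
Column 4 now contains 3, which forces r1c4 = 1.
Column 5 already has 1, which forces r1c5 = 5.
Row 3 already has 1, which forces r3c1 = 2.
Cage c has sum 8; hence r4c1 = 5.
Row 4 already has 2, so r4c3 = 1.
The 3 cells of cage c must have sum 8; hence r5c1 = 1.
The two cells of cage a must have difference 1, so r5c3 = 2.
Row 1 now contains 2; hence r1c1 = 4.
Filled in: 4 2 3 1 5 / 3 1 5 4 2 / 2 3 4 5 1 / 5 4 1 2 3 / 1 5 2 3 4.

2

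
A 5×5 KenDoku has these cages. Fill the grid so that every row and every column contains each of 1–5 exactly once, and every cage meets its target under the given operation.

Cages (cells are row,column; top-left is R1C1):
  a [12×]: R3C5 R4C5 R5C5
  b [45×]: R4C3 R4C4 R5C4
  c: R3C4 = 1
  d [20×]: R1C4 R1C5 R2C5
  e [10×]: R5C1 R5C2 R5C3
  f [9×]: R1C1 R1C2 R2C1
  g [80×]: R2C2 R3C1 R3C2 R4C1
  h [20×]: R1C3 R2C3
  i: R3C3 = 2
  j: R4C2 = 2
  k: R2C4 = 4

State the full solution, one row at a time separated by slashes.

The 3 cells of cage f must have product 9, so R1C1 = 1.
Cage f has product 9; hence R1C2 = 3.
Cage f has product 9, leaving R2C1 = 3.
Cage k is given; hence R2C4 = 4.
Cage i is given, so R3C3 = 2.
C is a freebie, leaving R3C4 = 1.
J is a freebie; hence R4C2 = 2.
Cage b has product 45, so R4C3 = 3.
The 3 cells of cage b must have product 45, which forces R4C4 = 5.
The 3 cells of cage b must have product 45, so R5C4 = 3.
Cage h's pair has product 20, which forces R1C3 = 4.
Column 4 now contains 5; hence R1C4 = 2.
Cage d has product 20, so R1C5 = 5.
Cage g needs product 80, which forces R2C2 = 1.
4 is placed in row 2, which forces R2C3 = 5.
The 3 cells of cage d must have product 20, which forces R2C5 = 2.
The 4 cells of cage g must have product 80, leaving R3C1 = 5.
The 4 cells of cage g must have product 80, leaving R3C2 = 4.
Cage a has product 12, leaving R3C5 = 3.
Row 4 now contains 5, which forces R4C1 = 4.
Row 4 already has 4, so R4C5 = 1.
Cage e needs product 10, leaving R5C1 = 2.
Column 2 already has 1, leaving R5C2 = 5.
Column 3 already has 5, so R5C3 = 1.
Column 5 already has 1; hence R5C5 = 4.

1 3 4 2 5 / 3 1 5 4 2 / 5 4 2 1 3 / 4 2 3 5 1 / 2 5 1 3 4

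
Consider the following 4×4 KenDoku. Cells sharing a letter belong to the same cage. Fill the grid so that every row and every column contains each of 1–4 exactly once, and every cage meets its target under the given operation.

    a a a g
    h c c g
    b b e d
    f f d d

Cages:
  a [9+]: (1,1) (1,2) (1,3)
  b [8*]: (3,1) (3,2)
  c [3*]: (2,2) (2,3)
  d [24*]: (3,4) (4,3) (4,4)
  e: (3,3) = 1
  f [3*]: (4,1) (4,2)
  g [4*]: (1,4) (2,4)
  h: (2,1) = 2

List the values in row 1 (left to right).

3 4 2 1

Cage h is given, which forces (2,1) = 2.
Column 1 already has 2, which forces (3,1) = 4.
Row 3 now contains 4, leaving (3,2) = 2.
Cage e is given, leaving (3,3) = 1.
Row 3 already has 2, which forces (3,4) = 3.
Column 1 already has 4, so (1,1) = 3.
The 3 cells of cage a must have sum 9, so (1,2) = 4.
The 3 cells of cage a must have sum 9, which forces (1,3) = 2.
Row 1 already has 4; hence (1,4) = 1.
Cage c needs two cells with product 3, leaving (2,2) = 1.
Column 3 now contains 1, which forces (2,3) = 3.
Column 4 already has 1, so (2,4) = 4.
Column 1 already has 3, which forces (4,1) = 1.
Column 2 now contains 1, which forces (4,2) = 3.
Column 3 already has 2, leaving (4,3) = 4.
Column 4 now contains 4, so (4,4) = 2.
Completed grid: 3 4 2 1 / 2 1 3 4 / 4 2 1 3 / 1 3 4 2.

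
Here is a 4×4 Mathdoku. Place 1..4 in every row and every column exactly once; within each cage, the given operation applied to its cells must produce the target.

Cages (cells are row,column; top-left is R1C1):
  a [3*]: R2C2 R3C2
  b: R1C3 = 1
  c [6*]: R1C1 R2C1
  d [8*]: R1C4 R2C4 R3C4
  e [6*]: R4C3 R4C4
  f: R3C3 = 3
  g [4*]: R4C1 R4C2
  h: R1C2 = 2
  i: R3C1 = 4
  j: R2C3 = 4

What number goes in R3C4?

Cage h is given; hence R1C2 = 2.
B is a freebie, so R1C3 = 1.
Row 1 now contains 1, leaving R1C4 = 4.
J is a freebie, so R2C3 = 4.
Cage i is given, leaving R3C1 = 4.
Cage f is given, leaving R3C3 = 3.
4 is placed in column 1; hence R4C1 = 1.
1 is placed in row 4, which forces R4C2 = 4.
3 is placed in column 3, leaving R4C3 = 2.
Row 4 already has 2, so R4C4 = 3.
Row 1 already has 2, so R1C1 = 3.
Cage c needs two cells with product 6; hence R2C1 = 2.
Cage a's pair has product 3, leaving R2C2 = 3.
Row 2 already has 2, leaving R2C4 = 1.
Row 3 already has 3; hence R3C2 = 1.
1 is placed in column 4; hence R3C4 = 2.
Completed grid: 3 2 1 4 / 2 3 4 1 / 4 1 3 2 / 1 4 2 3.

2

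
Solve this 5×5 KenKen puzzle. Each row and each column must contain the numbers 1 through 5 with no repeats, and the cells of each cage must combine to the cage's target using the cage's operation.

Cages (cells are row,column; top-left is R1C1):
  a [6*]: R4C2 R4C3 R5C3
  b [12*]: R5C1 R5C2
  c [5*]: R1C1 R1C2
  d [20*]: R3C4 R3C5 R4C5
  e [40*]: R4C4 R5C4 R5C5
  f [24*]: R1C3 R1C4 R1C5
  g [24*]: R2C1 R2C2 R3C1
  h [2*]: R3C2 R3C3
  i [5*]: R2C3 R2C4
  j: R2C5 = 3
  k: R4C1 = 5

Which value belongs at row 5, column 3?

1

Cage j is a single given cell, which forces R2C5 = 3.
Cage k is given, so R4C1 = 5.
Column 1 already has 5; hence R1C1 = 1.
The two cells of cage c must have product 5, which forces R1C2 = 5.
Cage g has product 24, so R3C1 = 3.
Column 1 already has 3, leaving R5C1 = 4.
4 is placed in row 5, so R5C2 = 3.
Column 1 already has 4; hence R2C1 = 2.
Cage g has product 24, which forces R2C2 = 4.
Cage a has product 6, leaving R4C3 = 3.
Cage e has product 40, leaving R4C4 = 4.
Cage f needs product 24; hence R1C4 = 3.
In row 3, 4 can only go at R3C5, so R3C5 = 4.
The 3 cells of cage f must have product 24; hence R1C3 = 4.
Column 5 already has 4, so R1C5 = 2.
The 3 cells of cage d must have product 20, so R3C4 = 5.
The 3 cells of cage d must have product 20, so R4C5 = 1.
5 is placed in column 4, leaving R5C4 = 2.
Column 5 already has 2, leaving R5C5 = 5.
Cage i's pair has product 5, leaving R2C3 = 5.
5 is placed in column 4; hence R2C4 = 1.
1 is placed in row 4, which forces R4C2 = 2.
Row 5 already has 2; hence R5C3 = 1.
Column 2 already has 2, leaving R3C2 = 1.
Column 3 already has 1; hence R3C3 = 2.
The full grid is 1 5 4 3 2 / 2 4 5 1 3 / 3 1 2 5 4 / 5 2 3 4 1 / 4 3 1 2 5.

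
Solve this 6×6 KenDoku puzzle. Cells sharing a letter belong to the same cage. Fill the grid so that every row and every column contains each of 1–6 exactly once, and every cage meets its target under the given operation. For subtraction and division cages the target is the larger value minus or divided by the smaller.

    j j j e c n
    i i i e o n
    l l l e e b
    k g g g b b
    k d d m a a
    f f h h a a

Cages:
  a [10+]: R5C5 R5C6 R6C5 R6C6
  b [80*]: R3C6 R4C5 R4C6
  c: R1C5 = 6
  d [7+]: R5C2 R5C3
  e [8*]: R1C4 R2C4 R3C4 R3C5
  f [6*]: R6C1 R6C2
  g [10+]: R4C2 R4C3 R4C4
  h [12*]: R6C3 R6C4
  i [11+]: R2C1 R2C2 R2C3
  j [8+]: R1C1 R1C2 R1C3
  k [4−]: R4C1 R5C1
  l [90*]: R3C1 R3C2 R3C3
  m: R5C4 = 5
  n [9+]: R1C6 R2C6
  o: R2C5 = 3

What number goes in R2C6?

C is a freebie; hence R1C5 = 6.
O is a freebie, leaving R2C5 = 3.
The 4 cells of cage e must have product 8, so R3C5 = 1.
Cage b has product 80, which forces R3C6 = 4.
Cage b needs product 80, so R4C5 = 4.
The 3 cells of cage b must have product 80, so R4C6 = 5.
M is a freebie; hence R5C4 = 5.
Row 5 already has 5, so R5C5 = 2.
2 is placed in column 5, leaving R6C5 = 5.
5 is placed in column 6; hence R1C6 = 3.
5 is placed in column 6, which forces R2C6 = 6.
Row 3 already has 4, which forces R3C4 = 2.
Cage k needs two cells with difference 4; hence R4C1 = 2.
The two cells of cage k must have difference 4, so R5C1 = 6.
The 4 cells of cage a must have sum 10, which forces R5C6 = 1.
Cage a has sum 10, which forces R6C6 = 2.
The two cells of cage f must have product 6, which forces R6C1 = 1.
The two cells of cage f must have product 6, so R6C2 = 6.
1 is placed in column 1; hence R1C1 = 5.
Column 1 now contains 5; hence R2C1 = 4.
Row 2 now contains 4, which forces R2C4 = 1.
Column 1 now contains 5, leaving R3C1 = 3.
Row 3 already has 3, so R3C2 = 5.
Cage l has product 90, leaving R3C3 = 6.
1 is placed in column 4, leaving R1C4 = 4.
5 is placed in column 2, leaving R2C2 = 2.
Cage i has sum 11, leaving R2C3 = 5.
Cage g has sum 10; hence R4C4 = 6.
Column 4 now contains 4, leaving R6C4 = 3.
Column 2 now contains 2, leaving R1C2 = 1.
Cage j needs sum 8, so R1C3 = 2.
Column 2 now contains 1; hence R4C2 = 3.
Row 4 now contains 3, so R4C3 = 1.
3 is placed in column 2, so R5C2 = 4.
Row 5 now contains 4; hence R5C3 = 3.
3 is placed in row 6, so R6C3 = 4.
The full grid is 5 1 2 4 6 3 / 4 2 5 1 3 6 / 3 5 6 2 1 4 / 2 3 1 6 4 5 / 6 4 3 5 2 1 / 1 6 4 3 5 2.

6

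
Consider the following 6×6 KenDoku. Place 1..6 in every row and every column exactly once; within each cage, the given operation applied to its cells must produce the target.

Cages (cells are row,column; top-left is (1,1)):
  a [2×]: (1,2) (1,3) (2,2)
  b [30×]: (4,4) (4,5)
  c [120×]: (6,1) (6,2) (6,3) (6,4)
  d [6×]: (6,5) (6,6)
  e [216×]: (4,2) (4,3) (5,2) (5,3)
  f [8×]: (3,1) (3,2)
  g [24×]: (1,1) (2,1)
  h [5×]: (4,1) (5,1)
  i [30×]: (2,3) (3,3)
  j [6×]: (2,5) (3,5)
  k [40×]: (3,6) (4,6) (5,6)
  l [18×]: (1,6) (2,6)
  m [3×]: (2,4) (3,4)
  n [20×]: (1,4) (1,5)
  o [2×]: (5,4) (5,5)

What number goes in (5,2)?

6

Cage a has product 2, so (1,2) = 2.
The 3 cells of cage a must have product 2, which forces (1,3) = 1.
Cage a has product 2, leaving (2,2) = 1.
1 is placed in row 2, leaving (2,4) = 3.
Row 2 already has 3, leaving (2,6) = 6.
Column 2 already has 2, which forces (3,2) = 4.
Column 4 now contains 3, which forces (3,4) = 1.
Column 4 already has 1, which forces (5,4) = 2.
2 is placed in row 5, so (5,5) = 1.
The two cells of cage g must have product 24, so (1,1) = 6.
Column 6 already has 6, so (1,6) = 3.
Row 2 already has 6, leaving (2,1) = 4.
Row 2 already has 6, which forces (2,3) = 5.
Row 2 already has 6; hence (2,5) = 2.
Row 3 now contains 4, so (3,1) = 2.
Cage i needs two cells with product 30, leaving (3,3) = 6.
The two cells of cage j must have product 6, which forces (3,5) = 3.
Row 3 now contains 2, leaving (3,6) = 5.
The two cells of cage h must have product 5, which forces (4,1) = 1.
Row 5 already has 1, leaving (5,1) = 5.
Column 6 already has 5, so (5,6) = 4.
5 is placed in column 1, so (6,1) = 3.
3 is placed in column 5, which forces (6,5) = 6.
The 4 cells of cage e must have product 216, which forces (4,2) = 3.
The 4 cells of cage e must have product 216; hence (4,3) = 4.
Cage b needs two cells with product 30, which forces (4,4) = 6.
Column 5 already has 6, leaving (4,5) = 5.
4 is placed in column 6; hence (4,6) = 2.
Cage e needs product 216, leaving (5,2) = 6.
Row 5 already has 4, which forces (5,3) = 3.
6 is placed in row 6, which forces (6,2) = 5.
The 4 cells of cage c must have product 120, leaving (6,3) = 2.
Cage c has product 120; hence (6,4) = 4.
Cage d's pair has product 6, which forces (6,6) = 1.
Column 4 now contains 4, which forces (1,4) = 5.
Column 5 already has 5, so (1,5) = 4.
The full grid is 6 2 1 5 4 3 / 4 1 5 3 2 6 / 2 4 6 1 3 5 / 1 3 4 6 5 2 / 5 6 3 2 1 4 / 3 5 2 4 6 1.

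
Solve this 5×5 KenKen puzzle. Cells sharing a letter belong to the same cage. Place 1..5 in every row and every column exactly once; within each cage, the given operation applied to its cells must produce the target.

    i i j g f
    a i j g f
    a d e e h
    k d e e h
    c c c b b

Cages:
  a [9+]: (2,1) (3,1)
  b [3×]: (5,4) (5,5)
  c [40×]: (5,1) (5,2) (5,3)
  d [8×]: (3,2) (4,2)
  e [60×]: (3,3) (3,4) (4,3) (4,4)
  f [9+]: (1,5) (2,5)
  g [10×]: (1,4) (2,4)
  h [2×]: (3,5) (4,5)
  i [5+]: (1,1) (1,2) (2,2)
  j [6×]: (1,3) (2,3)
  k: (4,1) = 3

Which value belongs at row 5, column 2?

5

K is a freebie, so (4,1) = 3.
Row 1 needs a 4, and only (1,5) is open for it.
Column 5 already has 4, leaving (2,5) = 5.
The two cells of cage g must have product 10; hence (1,4) = 5.
Row 2 now contains 5, which forces (2,1) = 4.
Row 2 now contains 5, which forces (2,4) = 2.
The two cells of cage a must have sum 9, so (3,1) = 5.
5 is placed in column 1, leaving (5,1) = 2.
Column 1 now contains 2, which forces (1,1) = 1.
The 3 cells of cage i must have sum 5, leaving (1,2) = 3.
Cage j needs two cells with product 6, which forces (1,3) = 2.
2 is placed in row 2; hence (2,2) = 1.
2 is placed in row 2, leaving (2,3) = 3.
Cage e has product 60, so (4,3) = 5.
Column 3 now contains 5, so (5,3) = 4.
Column 3 now contains 4, leaving (3,3) = 1.
Cage e has product 60, so (3,4) = 3.
Row 3 already has 1, leaving (3,5) = 2.
The 4 cells of cage e must have product 60, which forces (4,4) = 4.
2 is placed in column 5, leaving (4,5) = 1.
Row 5 now contains 4, which forces (5,2) = 5.
Column 4 already has 3, which forces (5,4) = 1.
Column 5 already has 1, leaving (5,5) = 3.
Row 3 now contains 2; hence (3,2) = 4.
Row 4 already has 4, leaving (4,2) = 2.
Filled in: 1 3 2 5 4 / 4 1 3 2 5 / 5 4 1 3 2 / 3 2 5 4 1 / 2 5 4 1 3.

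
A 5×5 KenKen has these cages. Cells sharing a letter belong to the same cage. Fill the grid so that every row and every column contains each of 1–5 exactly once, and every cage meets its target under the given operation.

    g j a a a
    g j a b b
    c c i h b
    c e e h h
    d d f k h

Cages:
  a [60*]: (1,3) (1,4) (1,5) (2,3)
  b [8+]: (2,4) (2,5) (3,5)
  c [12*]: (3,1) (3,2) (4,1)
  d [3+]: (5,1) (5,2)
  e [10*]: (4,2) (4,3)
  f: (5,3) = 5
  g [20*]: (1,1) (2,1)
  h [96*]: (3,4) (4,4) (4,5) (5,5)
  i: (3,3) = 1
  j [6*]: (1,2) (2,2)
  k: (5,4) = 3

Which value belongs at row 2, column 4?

1

Cage i is a single given cell, so (3,3) = 1.
Cage f is given, leaving (5,3) = 5.
Cage k is given, leaving (5,4) = 3.
The two cells of cage e must have product 10, which forces (4,2) = 5.
Column 3 now contains 5, which forces (4,3) = 2.
Row 4 already has 2, which forces (4,4) = 4.
Cage h has product 96; hence (4,5) = 3.
Cage h has product 96, which forces (5,5) = 4.
4 is placed in column 4; hence (3,4) = 2.
Row 3 now contains 2; hence (3,5) = 5.
Row 4 already has 2, so (4,1) = 1.
Column 1 already has 1; hence (5,1) = 2.
Row 5 already has 2, which forces (5,2) = 1.
Cage a needs product 60, which forces (1,4) = 5.
Column 5 now contains 5; hence (1,5) = 1.
Cage b has sum 8, so (2,4) = 1.
Cage b needs sum 8; hence (2,5) = 2.
5 is placed in row 1; hence (1,1) = 4.
Cage j's pair has product 6, leaving (1,2) = 2.
4 is placed in row 1, which forces (1,3) = 3.
Cage g needs two cells with product 20, which forces (2,1) = 5.
Row 2 now contains 2, so (2,2) = 3.
Column 3 already has 3; hence (2,3) = 4.
Column 1 already has 4, leaving (3,1) = 3.
3 is placed in column 2, so (3,2) = 4.
Completed grid: 4 2 3 5 1 / 5 3 4 1 2 / 3 4 1 2 5 / 1 5 2 4 3 / 2 1 5 3 4.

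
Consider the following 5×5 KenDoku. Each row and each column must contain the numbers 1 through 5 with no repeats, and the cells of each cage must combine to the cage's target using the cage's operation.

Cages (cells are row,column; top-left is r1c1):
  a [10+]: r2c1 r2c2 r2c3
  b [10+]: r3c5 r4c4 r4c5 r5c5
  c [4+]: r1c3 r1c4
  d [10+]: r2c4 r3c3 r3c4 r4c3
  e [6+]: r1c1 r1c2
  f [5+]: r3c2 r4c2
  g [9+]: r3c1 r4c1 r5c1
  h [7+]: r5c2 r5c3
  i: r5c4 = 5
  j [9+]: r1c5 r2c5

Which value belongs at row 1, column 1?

4

Cage i is a single given cell, so r5c4 = 5.
In row 1, 5 can only go at r1c5, so r1c5 = 5.
Column 5 already has 5; hence r2c5 = 4.
Cage b needs sum 10, so r4c4 = 4.
In row 2, 1 can only go at r2c4, so r2c4 = 1.
Cage c needs two cells with sum 4, leaving r1c3 = 1.
Column 4 already has 1, leaving r1c4 = 3.
3 is placed in column 4, leaving r3c4 = 2.
The only place for 1 in row 3 is r3c5.
Cage b has sum 10, so r4c5 = 3.
Column 5 now contains 1, leaving r5c5 = 2.
The 3 cells of cage g must have sum 9, which forces r3c1 = 3.
Row 3 already has 3, which forces r3c2 = 4.
Cage d has sum 10, so r3c3 = 5.
Row 4 already has 3, so r4c1 = 5.
Row 4 already has 3, which forces r4c3 = 2.
Row 5 already has 2, leaving r5c1 = 1.
Column 2 already has 4, which forces r5c2 = 3.
3 is placed in row 5, leaving r5c3 = 4.
Cage e needs two cells with sum 6, which forces r1c1 = 4.
Column 2 already has 4; hence r1c2 = 2.
5 is placed in column 1; hence r2c1 = 2.
The 3 cells of cage a must have sum 10, leaving r2c2 = 5.
2 is placed in column 3, leaving r2c3 = 3.
Row 4 already has 2, leaving r4c2 = 1.
The full grid is 4 2 1 3 5 / 2 5 3 1 4 / 3 4 5 2 1 / 5 1 2 4 3 / 1 3 4 5 2.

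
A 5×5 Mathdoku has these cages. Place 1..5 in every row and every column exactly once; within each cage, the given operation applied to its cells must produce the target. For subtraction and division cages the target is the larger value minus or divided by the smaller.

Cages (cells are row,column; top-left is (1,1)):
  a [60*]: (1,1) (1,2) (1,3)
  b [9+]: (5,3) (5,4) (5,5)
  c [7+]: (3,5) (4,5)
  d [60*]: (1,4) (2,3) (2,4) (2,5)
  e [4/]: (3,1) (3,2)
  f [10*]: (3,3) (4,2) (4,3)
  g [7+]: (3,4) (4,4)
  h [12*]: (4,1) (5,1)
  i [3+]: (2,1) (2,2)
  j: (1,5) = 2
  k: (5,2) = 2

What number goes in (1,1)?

5

Cage j is a single given cell, which forces (1,5) = 2.
Cage k is given, so (5,2) = 2.
The two cells of cage i must have sum 3; hence (2,1) = 2.
Column 2 now contains 2, so (2,2) = 1.
Column 2 already has 1, leaving (3,2) = 4.
Row 3 now contains 4, which forces (3,5) = 3.
Column 2 already has 1, leaving (4,2) = 5.
3 is placed in column 5; hence (4,5) = 4.
Column 2 already has 5; hence (1,2) = 3.
The 4 cells of cage d must have product 60, leaving (1,4) = 1.
Column 5 now contains 4; hence (2,5) = 5.
Row 3 now contains 4, which forces (3,1) = 1.
Row 3 already has 1, which forces (3,3) = 2.
Cage g needs two cells with sum 7, leaving (3,4) = 5.
Row 4 already has 4, so (4,1) = 3.
Column 3 now contains 2, so (4,3) = 1.
Cage g needs two cells with sum 7, which forces (4,4) = 2.
Cage h needs two cells with product 12; hence (5,1) = 4.
Column 4 now contains 5, leaving (5,4) = 3.
5 is placed in column 5, which forces (5,5) = 1.
4 is placed in column 1, which forces (1,1) = 5.
The 3 cells of cage a must have product 60; hence (1,3) = 4.
Cage d needs product 60, so (2,3) = 3.
Column 4 now contains 3, leaving (2,4) = 4.
3 is placed in row 5; hence (5,3) = 5.
Completed grid: 5 3 4 1 2 / 2 1 3 4 5 / 1 4 2 5 3 / 3 5 1 2 4 / 4 2 5 3 1.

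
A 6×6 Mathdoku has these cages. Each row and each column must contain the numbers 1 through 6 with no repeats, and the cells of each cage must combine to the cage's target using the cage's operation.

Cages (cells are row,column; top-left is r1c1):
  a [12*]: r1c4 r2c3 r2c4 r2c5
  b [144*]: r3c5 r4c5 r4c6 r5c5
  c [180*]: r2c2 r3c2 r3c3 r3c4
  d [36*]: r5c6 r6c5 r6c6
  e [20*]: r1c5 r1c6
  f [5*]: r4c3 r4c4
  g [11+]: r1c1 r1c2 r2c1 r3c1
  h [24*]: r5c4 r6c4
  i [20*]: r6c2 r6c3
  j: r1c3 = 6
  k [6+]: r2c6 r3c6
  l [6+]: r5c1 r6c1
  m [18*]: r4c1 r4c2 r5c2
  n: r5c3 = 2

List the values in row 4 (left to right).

Cage j is a single given cell; hence r1c3 = 6.
Cage n is a single given cell, so r5c3 = 2.
Row 5 needs a 5, and only r5c1 is open for it.
The two cells of cage l must have sum 6, so r6c1 = 1.
The 4 cells of cage g must have sum 11; hence r1c2 = 2.
2 is placed in row 1, which forces r1c4 = 1.
Column 4 already has 1; hence r4c4 = 5.
Row 4 now contains 5, leaving r4c3 = 1.
The 4 cells of cage a must have product 12, which forces r2c5 = 1.
Cage m has product 18, leaving r5c2 = 1.
In row 1, 3 can only go at r1c1, so r1c1 = 3.
Column 1 already has 3; hence r4c1 = 6.
The 3 cells of cage m must have product 18, which forces r4c2 = 3.
Cage c needs product 180; hence r3c3 = 3.
Cage c needs product 180, so r3c4 = 2.
3 is placed in row 3; hence r3c5 = 6.
Column 5 now contains 6, so r5c5 = 3.
Row 5 already has 3, which forces r5c6 = 6.
3 is placed in column 5, which forces r6c5 = 2.
Cage g needs sum 11, so r2c1 = 2.
The 4 cells of cage c must have product 180, so r2c2 = 6.
Column 3 already has 3; hence r2c3 = 4.
Cage a needs product 12, which forces r2c4 = 3.
Row 2 now contains 2, which forces r2c6 = 5.
Row 3 already has 2, so r3c1 = 4.
Row 3 already has 6, so r3c2 = 5.
4 is placed in row 3, so r3c6 = 1.
Column 5 already has 2, so r4c5 = 4.
Cage b needs product 144, which forces r4c6 = 2.
Row 5 already has 6, which forces r5c4 = 4.
Column 2 now contains 5; hence r6c2 = 4.
Column 3 now contains 4, leaving r6c3 = 5.
The two cells of cage h must have product 24, leaving r6c4 = 6.
Cage d has product 36; hence r6c6 = 3.
Column 5 now contains 4; hence r1c5 = 5.
5 is placed in column 6, so r1c6 = 4.
Completed grid: 3 2 6 1 5 4 / 2 6 4 3 1 5 / 4 5 3 2 6 1 / 6 3 1 5 4 2 / 5 1 2 4 3 6 / 1 4 5 6 2 3.

6 3 1 5 4 2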